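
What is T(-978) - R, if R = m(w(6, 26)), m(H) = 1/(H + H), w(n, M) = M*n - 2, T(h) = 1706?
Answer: 525447/308 ≈ 1706.0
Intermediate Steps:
w(n, M) = -2 + M*n
m(H) = 1/(2*H)
R = 1/308 (R = 1/(2*(-2 + 26*6)) = 1/(2*(-2 + 156)) = (1/2)/154 = (1/2)*(1/154) = 1/308 ≈ 0.0032468)
T(-978) - R = 1706 - 1*1/308 = 1706 - 1/308 = 525447/308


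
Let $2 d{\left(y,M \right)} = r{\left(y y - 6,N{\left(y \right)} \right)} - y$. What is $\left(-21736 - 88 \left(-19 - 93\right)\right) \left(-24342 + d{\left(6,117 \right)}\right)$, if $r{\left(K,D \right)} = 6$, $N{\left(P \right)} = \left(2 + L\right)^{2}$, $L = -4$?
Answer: $289182960$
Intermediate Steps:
$N{\left(P \right)} = 4$ ($N{\left(P \right)} = \left(2 - 4\right)^{2} = \left(-2\right)^{2} = 4$)
$d{\left(y,M \right)} = 3 - \frac{y}{2}$ ($d{\left(y,M \right)} = \frac{6 - y}{2} = 3 - \frac{y}{2}$)
$\left(-21736 - 88 \left(-19 - 93\right)\right) \left(-24342 + d{\left(6,117 \right)}\right) = \left(-21736 - 88 \left(-19 - 93\right)\right) \left(-24342 + \left(3 - 3\right)\right) = \left(-21736 - -9856\right) \left(-24342 + \left(3 - 3\right)\right) = \left(-21736 + 9856\right) \left(-24342 + 0\right) = \left(-11880\right) \left(-24342\right) = 289182960$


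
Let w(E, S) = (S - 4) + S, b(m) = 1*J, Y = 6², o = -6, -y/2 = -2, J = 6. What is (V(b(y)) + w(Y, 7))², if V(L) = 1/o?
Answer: 3481/36 ≈ 96.694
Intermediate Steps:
y = 4 (y = -2*(-2) = 4)
Y = 36
b(m) = 6 (b(m) = 1*6 = 6)
V(L) = -⅙ (V(L) = 1/(-6) = -⅙)
w(E, S) = -4 + 2*S (w(E, S) = (-4 + S) + S = -4 + 2*S)
(V(b(y)) + w(Y, 7))² = (-⅙ + (-4 + 2*7))² = (-⅙ + (-4 + 14))² = (-⅙ + 10)² = (59/6)² = 3481/36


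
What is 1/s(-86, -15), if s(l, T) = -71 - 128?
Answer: -1/199 ≈ -0.0050251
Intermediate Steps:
s(l, T) = -199
1/s(-86, -15) = 1/(-199) = -1/199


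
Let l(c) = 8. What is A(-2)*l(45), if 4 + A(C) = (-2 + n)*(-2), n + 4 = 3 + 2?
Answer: -16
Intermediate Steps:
n = 1 (n = -4 + (3 + 2) = -4 + 5 = 1)
A(C) = -2 (A(C) = -4 + (-2 + 1)*(-2) = -4 - 1*(-2) = -4 + 2 = -2)
A(-2)*l(45) = -2*8 = -16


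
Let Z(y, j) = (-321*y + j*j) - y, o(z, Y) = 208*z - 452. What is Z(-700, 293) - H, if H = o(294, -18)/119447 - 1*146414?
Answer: 54666411661/119447 ≈ 4.5766e+5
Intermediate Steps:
o(z, Y) = -452 + 208*z
Z(y, j) = j² - 322*y (Z(y, j) = (-321*y + j²) - y = (j² - 321*y) - y = j² - 322*y)
H = -17488652358/119447 (H = (-452 + 208*294)/119447 - 1*146414 = (-452 + 61152)*(1/119447) - 146414 = 60700*(1/119447) - 146414 = 60700/119447 - 146414 = -17488652358/119447 ≈ -1.4641e+5)
Z(-700, 293) - H = (293² - 322*(-700)) - 1*(-17488652358/119447) = (85849 + 225400) + 17488652358/119447 = 311249 + 17488652358/119447 = 54666411661/119447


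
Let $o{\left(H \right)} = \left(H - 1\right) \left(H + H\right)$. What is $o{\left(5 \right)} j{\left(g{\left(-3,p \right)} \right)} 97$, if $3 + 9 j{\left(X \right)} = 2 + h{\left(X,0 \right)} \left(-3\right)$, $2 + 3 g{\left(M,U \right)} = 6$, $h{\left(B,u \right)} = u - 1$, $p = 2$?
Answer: $\frac{7760}{9} \approx 862.22$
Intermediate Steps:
$h{\left(B,u \right)} = -1 + u$ ($h{\left(B,u \right)} = u - 1 = -1 + u$)
$g{\left(M,U \right)} = \frac{4}{3}$ ($g{\left(M,U \right)} = - \frac{2}{3} + \frac{1}{3} \cdot 6 = - \frac{2}{3} + 2 = \frac{4}{3}$)
$j{\left(X \right)} = \frac{2}{9}$ ($j{\left(X \right)} = - \frac{1}{3} + \frac{2 + \left(-1 + 0\right) \left(-3\right)}{9} = - \frac{1}{3} + \frac{2 - -3}{9} = - \frac{1}{3} + \frac{2 + 3}{9} = - \frac{1}{3} + \frac{1}{9} \cdot 5 = - \frac{1}{3} + \frac{5}{9} = \frac{2}{9}$)
$o{\left(H \right)} = 2 H \left(-1 + H\right)$ ($o{\left(H \right)} = \left(-1 + H\right) 2 H = 2 H \left(-1 + H\right)$)
$o{\left(5 \right)} j{\left(g{\left(-3,p \right)} \right)} 97 = 2 \cdot 5 \left(-1 + 5\right) \frac{2}{9} \cdot 97 = 2 \cdot 5 \cdot 4 \cdot \frac{2}{9} \cdot 97 = 40 \cdot \frac{2}{9} \cdot 97 = \frac{80}{9} \cdot 97 = \frac{7760}{9}$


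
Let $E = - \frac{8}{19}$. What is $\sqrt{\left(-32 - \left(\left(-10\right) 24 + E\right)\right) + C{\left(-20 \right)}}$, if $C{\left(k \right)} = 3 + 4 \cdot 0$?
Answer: $\frac{\sqrt{76323}}{19} \approx 14.54$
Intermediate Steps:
$E = - \frac{8}{19}$ ($E = \left(-8\right) \frac{1}{19} = - \frac{8}{19} \approx -0.42105$)
$C{\left(k \right)} = 3$ ($C{\left(k \right)} = 3 + 0 = 3$)
$\sqrt{\left(-32 - \left(\left(-10\right) 24 + E\right)\right) + C{\left(-20 \right)}} = \sqrt{\left(-32 - \left(\left(-10\right) 24 - \frac{8}{19}\right)\right) + 3} = \sqrt{\left(-32 - \left(-240 - \frac{8}{19}\right)\right) + 3} = \sqrt{\left(-32 - - \frac{4568}{19}\right) + 3} = \sqrt{\left(-32 + \frac{4568}{19}\right) + 3} = \sqrt{\frac{3960}{19} + 3} = \sqrt{\frac{4017}{19}} = \frac{\sqrt{76323}}{19}$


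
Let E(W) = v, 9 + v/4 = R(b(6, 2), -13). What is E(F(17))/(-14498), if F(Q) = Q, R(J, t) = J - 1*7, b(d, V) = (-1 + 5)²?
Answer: 0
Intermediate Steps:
b(d, V) = 16 (b(d, V) = 4² = 16)
R(J, t) = -7 + J (R(J, t) = J - 7 = -7 + J)
v = 0 (v = -36 + 4*(-7 + 16) = -36 + 4*9 = -36 + 36 = 0)
E(W) = 0
E(F(17))/(-14498) = 0/(-14498) = 0*(-1/14498) = 0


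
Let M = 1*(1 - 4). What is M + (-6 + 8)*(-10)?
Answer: -23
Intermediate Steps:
M = -3 (M = 1*(-3) = -3)
M + (-6 + 8)*(-10) = -3 + (-6 + 8)*(-10) = -3 + 2*(-10) = -3 - 20 = -23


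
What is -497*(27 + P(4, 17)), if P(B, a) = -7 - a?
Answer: -1491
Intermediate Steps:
-497*(27 + P(4, 17)) = -497*(27 + (-7 - 1*17)) = -497*(27 + (-7 - 17)) = -497*(27 - 24) = -497*3 = -1491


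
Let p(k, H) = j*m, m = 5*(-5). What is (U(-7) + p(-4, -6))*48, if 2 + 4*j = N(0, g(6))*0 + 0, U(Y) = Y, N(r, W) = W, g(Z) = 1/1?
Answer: 264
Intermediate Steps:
g(Z) = 1
m = -25
j = -½ (j = -½ + (1*0 + 0)/4 = -½ + (0 + 0)/4 = -½ + (¼)*0 = -½ + 0 = -½ ≈ -0.50000)
p(k, H) = 25/2 (p(k, H) = -½*(-25) = 25/2)
(U(-7) + p(-4, -6))*48 = (-7 + 25/2)*48 = (11/2)*48 = 264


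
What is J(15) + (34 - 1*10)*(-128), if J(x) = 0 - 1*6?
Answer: -3078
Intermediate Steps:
J(x) = -6 (J(x) = 0 - 6 = -6)
J(15) + (34 - 1*10)*(-128) = -6 + (34 - 1*10)*(-128) = -6 + (34 - 10)*(-128) = -6 + 24*(-128) = -6 - 3072 = -3078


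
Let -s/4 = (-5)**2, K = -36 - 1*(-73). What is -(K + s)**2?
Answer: -3969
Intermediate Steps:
K = 37 (K = -36 + 73 = 37)
s = -100 (s = -4*(-5)**2 = -4*25 = -100)
-(K + s)**2 = -(37 - 100)**2 = -1*(-63)**2 = -1*3969 = -3969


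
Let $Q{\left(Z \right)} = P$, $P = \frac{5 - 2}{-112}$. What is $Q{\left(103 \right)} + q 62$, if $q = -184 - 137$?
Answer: $- \frac{2229027}{112} \approx -19902.0$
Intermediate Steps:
$q = -321$
$P = - \frac{3}{112}$ ($P = \left(5 - 2\right) \left(- \frac{1}{112}\right) = 3 \left(- \frac{1}{112}\right) = - \frac{3}{112} \approx -0.026786$)
$Q{\left(Z \right)} = - \frac{3}{112}$
$Q{\left(103 \right)} + q 62 = - \frac{3}{112} - 19902 = - \frac{2229027}{112}$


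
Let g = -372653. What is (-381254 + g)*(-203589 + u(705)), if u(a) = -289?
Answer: 153705051346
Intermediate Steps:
(-381254 + g)*(-203589 + u(705)) = (-381254 - 372653)*(-203589 - 289) = -753907*(-203878) = 153705051346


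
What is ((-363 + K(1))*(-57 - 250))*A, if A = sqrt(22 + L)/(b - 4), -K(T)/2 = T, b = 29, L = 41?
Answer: 67233*sqrt(7)/5 ≈ 35576.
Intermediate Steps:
K(T) = -2*T
A = 3*sqrt(7)/25 (A = sqrt(22 + 41)/(29 - 4) = sqrt(63)/25 = (3*sqrt(7))*(1/25) = 3*sqrt(7)/25 ≈ 0.31749)
((-363 + K(1))*(-57 - 250))*A = ((-363 - 2*1)*(-57 - 250))*(3*sqrt(7)/25) = ((-363 - 2)*(-307))*(3*sqrt(7)/25) = (-365*(-307))*(3*sqrt(7)/25) = 112055*(3*sqrt(7)/25) = 67233*sqrt(7)/5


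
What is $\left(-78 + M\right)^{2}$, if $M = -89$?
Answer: $27889$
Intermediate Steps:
$\left(-78 + M\right)^{2} = \left(-78 - 89\right)^{2} = \left(-167\right)^{2} = 27889$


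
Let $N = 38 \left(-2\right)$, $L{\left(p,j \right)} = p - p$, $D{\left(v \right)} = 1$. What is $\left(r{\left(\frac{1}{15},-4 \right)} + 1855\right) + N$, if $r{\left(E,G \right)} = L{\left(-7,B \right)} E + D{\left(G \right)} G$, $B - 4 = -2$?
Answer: $1775$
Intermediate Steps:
$B = 2$ ($B = 4 - 2 = 2$)
$L{\left(p,j \right)} = 0$
$N = -76$
$r{\left(E,G \right)} = G$ ($r{\left(E,G \right)} = 0 E + 1 G = 0 + G = G$)
$\left(r{\left(\frac{1}{15},-4 \right)} + 1855\right) + N = \left(-4 + 1855\right) - 76 = 1851 - 76 = 1775$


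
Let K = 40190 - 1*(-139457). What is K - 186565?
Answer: -6918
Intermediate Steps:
K = 179647 (K = 40190 + 139457 = 179647)
K - 186565 = 179647 - 186565 = -6918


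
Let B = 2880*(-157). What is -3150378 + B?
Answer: -3602538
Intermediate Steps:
B = -452160
-3150378 + B = -3150378 - 452160 = -3602538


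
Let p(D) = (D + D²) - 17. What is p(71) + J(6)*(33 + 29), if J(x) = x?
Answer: 5467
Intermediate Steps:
p(D) = -17 + D + D²
p(71) + J(6)*(33 + 29) = (-17 + 71 + 71²) + 6*(33 + 29) = (-17 + 71 + 5041) + 6*62 = 5095 + 372 = 5467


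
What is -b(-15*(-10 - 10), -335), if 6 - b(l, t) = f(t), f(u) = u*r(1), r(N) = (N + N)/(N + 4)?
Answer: -140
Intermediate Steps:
r(N) = 2*N/(4 + N) (r(N) = (2*N)/(4 + N) = 2*N/(4 + N))
f(u) = 2*u/5 (f(u) = u*(2*1/(4 + 1)) = u*(2*1/5) = u*(2*1*(1/5)) = u*(2/5) = 2*u/5)
b(l, t) = 6 - 2*t/5
-b(-15*(-10 - 10), -335) = -(6 - 2/5*(-335)) = -(6 + 134) = -1*140 = -140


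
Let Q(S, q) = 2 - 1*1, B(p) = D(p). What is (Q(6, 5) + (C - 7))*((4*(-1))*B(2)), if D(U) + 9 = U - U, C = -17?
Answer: -828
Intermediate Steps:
D(U) = -9 (D(U) = -9 + (U - U) = -9 + 0 = -9)
B(p) = -9
Q(S, q) = 1 (Q(S, q) = 2 - 1 = 1)
(Q(6, 5) + (C - 7))*((4*(-1))*B(2)) = (1 + (-17 - 7))*((4*(-1))*(-9)) = (1 - 24)*(-4*(-9)) = -23*36 = -828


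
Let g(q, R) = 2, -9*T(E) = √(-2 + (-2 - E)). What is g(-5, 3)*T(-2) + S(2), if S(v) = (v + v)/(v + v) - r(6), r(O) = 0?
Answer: 1 - 2*I*√2/9 ≈ 1.0 - 0.31427*I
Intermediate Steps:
T(E) = -√(-4 - E)/9 (T(E) = -√(-2 + (-2 - E))/9 = -√(-4 - E)/9)
S(v) = 1 (S(v) = (v + v)/(v + v) - 1*0 = (2*v)/((2*v)) + 0 = (2*v)*(1/(2*v)) + 0 = 1 + 0 = 1)
g(-5, 3)*T(-2) + S(2) = 2*(-√(-4 - 1*(-2))/9) + 1 = 2*(-√(-4 + 2)/9) + 1 = 2*(-I*√2/9) + 1 = -2*I*√2/9 + 1 = 1 - 2*I*√2/9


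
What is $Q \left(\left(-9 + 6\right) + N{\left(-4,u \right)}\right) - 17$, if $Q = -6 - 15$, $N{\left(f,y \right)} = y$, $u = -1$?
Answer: $67$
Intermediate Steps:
$Q = -21$ ($Q = -6 - 15 = -21$)
$Q \left(\left(-9 + 6\right) + N{\left(-4,u \right)}\right) - 17 = - 21 \left(\left(-9 + 6\right) - 1\right) - 17 = - 21 \left(-3 - 1\right) - 17 = \left(-21\right) \left(-4\right) - 17 = 84 - 17 = 67$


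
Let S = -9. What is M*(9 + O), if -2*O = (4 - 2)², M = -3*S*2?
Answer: 378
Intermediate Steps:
M = 54 (M = -3*(-9)*2 = 27*2 = 54)
O = -2 (O = -(4 - 2)²/2 = -½*2² = -½*4 = -2)
M*(9 + O) = 54*(9 - 2) = 54*7 = 378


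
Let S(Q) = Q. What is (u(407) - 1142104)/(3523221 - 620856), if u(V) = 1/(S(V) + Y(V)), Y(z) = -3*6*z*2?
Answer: -16269271481/41344189425 ≈ -0.39351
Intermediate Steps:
Y(z) = -36*z
u(V) = -1/(35*V) (u(V) = 1/(V - 36*V) = 1/(-35*V) = -1/(35*V))
(u(407) - 1142104)/(3523221 - 620856) = (-1/35/407 - 1142104)/(3523221 - 620856) = (-1/35*1/407 - 1142104)/2902365 = (-1/14245 - 1142104)*(1/2902365) = -16269271481/14245*1/2902365 = -16269271481/41344189425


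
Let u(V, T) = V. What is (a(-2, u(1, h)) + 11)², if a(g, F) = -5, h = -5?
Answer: 36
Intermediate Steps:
(a(-2, u(1, h)) + 11)² = (-5 + 11)² = 6² = 36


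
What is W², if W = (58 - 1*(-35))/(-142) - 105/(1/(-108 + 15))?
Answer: 1922484852369/20164 ≈ 9.5342e+7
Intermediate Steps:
W = 1386537/142 (W = (58 + 35)*(-1/142) - 105/(1/(-93)) = 93*(-1/142) - 105/(-1/93) = -93/142 - 105*(-93) = -93/142 + 9765 = 1386537/142 ≈ 9764.3)
W² = (1386537/142)² = 1922484852369/20164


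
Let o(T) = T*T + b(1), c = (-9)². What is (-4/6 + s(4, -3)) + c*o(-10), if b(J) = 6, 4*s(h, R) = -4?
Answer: 25753/3 ≈ 8584.3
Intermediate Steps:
s(h, R) = -1 (s(h, R) = (¼)*(-4) = -1)
c = 81
o(T) = 6 + T² (o(T) = T*T + 6 = T² + 6 = 6 + T²)
(-4/6 + s(4, -3)) + c*o(-10) = (-4/6 - 1) + 81*(6 + (-10)²) = (-4*⅙ - 1) + 81*(6 + 100) = (-⅔ - 1) + 81*106 = -5/3 + 8586 = 25753/3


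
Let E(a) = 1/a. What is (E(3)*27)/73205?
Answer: 9/73205 ≈ 0.00012294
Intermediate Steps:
(E(3)*27)/73205 = (27/3)/73205 = ((⅓)*27)*(1/73205) = 9*(1/73205) = 9/73205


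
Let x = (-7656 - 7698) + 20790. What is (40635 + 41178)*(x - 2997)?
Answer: 199541907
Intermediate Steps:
x = 5436 (x = -15354 + 20790 = 5436)
(40635 + 41178)*(x - 2997) = (40635 + 41178)*(5436 - 2997) = 81813*2439 = 199541907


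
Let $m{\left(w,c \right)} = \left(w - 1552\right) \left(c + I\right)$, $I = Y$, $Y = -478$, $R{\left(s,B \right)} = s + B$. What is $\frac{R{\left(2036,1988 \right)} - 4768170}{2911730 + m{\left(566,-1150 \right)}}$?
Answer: $- \frac{2382073}{2258469} \approx -1.0547$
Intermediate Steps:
$R{\left(s,B \right)} = B + s$
$I = -478$
$m{\left(w,c \right)} = \left(-1552 + w\right) \left(-478 + c\right)$ ($m{\left(w,c \right)} = \left(w - 1552\right) \left(c - 478\right) = \left(-1552 + w\right) \left(-478 + c\right)$)
$\frac{R{\left(2036,1988 \right)} - 4768170}{2911730 + m{\left(566,-1150 \right)}} = \frac{\left(1988 + 2036\right) - 4768170}{2911730 - -1605208} = \frac{4024 - 4768170}{2911730 + \left(741856 + 1784800 - 270548 - 650900\right)} = - \frac{4764146}{2911730 + 1605208} = - \frac{4764146}{4516938} = \left(-4764146\right) \frac{1}{4516938} = - \frac{2382073}{2258469}$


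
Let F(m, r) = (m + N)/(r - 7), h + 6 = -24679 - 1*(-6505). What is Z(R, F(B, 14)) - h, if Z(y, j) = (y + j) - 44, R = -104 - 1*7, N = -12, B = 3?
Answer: 126166/7 ≈ 18024.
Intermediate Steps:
R = -111 (R = -104 - 7 = -111)
h = -18180 (h = -6 + (-24679 - 1*(-6505)) = -6 + (-24679 + 6505) = -6 - 18174 = -18180)
F(m, r) = (-12 + m)/(-7 + r) (F(m, r) = (m - 12)/(r - 7) = (-12 + m)/(-7 + r))
Z(y, j) = -44 + j + y (Z(y, j) = (j + y) - 44 = -44 + j + y)
Z(R, F(B, 14)) - h = (-44 + (-12 + 3)/(-7 + 14) - 111) - 1*(-18180) = (-44 - 9/7 - 111) + 18180 = -1094/7 + 18180 = 126166/7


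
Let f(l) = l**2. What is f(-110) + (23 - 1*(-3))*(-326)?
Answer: 3624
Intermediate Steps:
f(-110) + (23 - 1*(-3))*(-326) = (-110)**2 + (23 - 1*(-3))*(-326) = 12100 + (23 + 3)*(-326) = 12100 + 26*(-326) = 12100 - 8476 = 3624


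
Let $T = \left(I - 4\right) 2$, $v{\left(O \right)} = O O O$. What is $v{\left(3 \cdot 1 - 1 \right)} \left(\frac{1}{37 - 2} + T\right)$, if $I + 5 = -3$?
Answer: $- \frac{6712}{35} \approx -191.77$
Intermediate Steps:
$I = -8$ ($I = -5 - 3 = -8$)
$v{\left(O \right)} = O^{3}$ ($v{\left(O \right)} = O^{2} O = O^{3}$)
$T = -24$ ($T = \left(-8 - 4\right) 2 = \left(-12\right) 2 = -24$)
$v{\left(3 \cdot 1 - 1 \right)} \left(\frac{1}{37 - 2} + T\right) = \left(3 \cdot 1 - 1\right)^{3} \left(\frac{1}{37 - 2} - 24\right) = \left(3 - 1\right)^{3} \left(\frac{1}{35} - 24\right) = 2^{3} \left(\frac{1}{35} - 24\right) = 8 \left(- \frac{839}{35}\right) = - \frac{6712}{35}$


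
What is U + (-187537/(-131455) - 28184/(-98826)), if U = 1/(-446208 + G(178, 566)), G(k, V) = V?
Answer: 381168403083739/222669684487110 ≈ 1.7118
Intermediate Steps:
U = -1/445642 (U = 1/(-446208 + 566) = 1/(-445642) = -1/445642 ≈ -2.2440e-6)
U + (-187537/(-131455) - 28184/(-98826)) = -1/445642 + (-187537/(-131455) - 28184/(-98826)) = -1/445642 + (-187537*(-1/131455) - 28184*(-1/98826)) = -1/445642 + (187537/131455 + 1084/3801) = -1/445642 + 855325357/499660455 = 381168403083739/222669684487110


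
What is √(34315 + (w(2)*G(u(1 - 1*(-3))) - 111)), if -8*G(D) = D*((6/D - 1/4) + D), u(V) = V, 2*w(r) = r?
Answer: 13*√3238/4 ≈ 184.94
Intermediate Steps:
w(r) = r/2
G(D) = -D*(-¼ + D + 6/D)/8 (G(D) = -D*((6/D - 1/4) + D)/8 = -D*((6/D - 1*¼) + D)/8 = -D*((6/D - ¼) + D)/8 = -D*((-¼ + 6/D) + D)/8 = -D*(-¼ + D + 6/D)/8)
√(34315 + (w(2)*G(u(1 - 1*(-3))) - 111)) = √(34315 + (((½)*2)*(-¾ - (1 - 1*(-3))²/8 + (1 - 1*(-3))/32) - 111)) = √(34315 + (1*(-¾ - (1 + 3)²/8 + (1 + 3)/32) - 111)) = √(34315 + (1*(-¾ - ⅛*4² + (1/32)*4) - 111)) = √(34315 + (1*(-¾ - ⅛*16 + ⅛) - 111)) = √(34315 + (1*(-¾ - 2 + ⅛) - 111)) = √(34315 + (1*(-21/8) - 111)) = √(34315 + (-21/8 - 111)) = √(34315 - 909/8) = √(273611/8) = 13*√3238/4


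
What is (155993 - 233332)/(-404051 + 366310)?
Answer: 77339/37741 ≈ 2.0492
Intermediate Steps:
(155993 - 233332)/(-404051 + 366310) = -77339/(-37741) = -77339*(-1/37741) = 77339/37741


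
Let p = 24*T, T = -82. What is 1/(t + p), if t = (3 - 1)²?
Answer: -1/1964 ≈ -0.00050917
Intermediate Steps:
p = -1968 (p = 24*(-82) = -1968)
t = 4 (t = 2² = 4)
1/(t + p) = 1/(4 - 1968) = 1/(-1964) = -1/1964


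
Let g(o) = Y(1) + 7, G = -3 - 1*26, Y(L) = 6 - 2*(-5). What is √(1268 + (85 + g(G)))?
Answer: 4*√86 ≈ 37.094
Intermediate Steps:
Y(L) = 16 (Y(L) = 6 + 10 = 16)
G = -29 (G = -3 - 26 = -29)
g(o) = 23 (g(o) = 16 + 7 = 23)
√(1268 + (85 + g(G))) = √(1268 + (85 + 23)) = √(1268 + 108) = √1376 = 4*√86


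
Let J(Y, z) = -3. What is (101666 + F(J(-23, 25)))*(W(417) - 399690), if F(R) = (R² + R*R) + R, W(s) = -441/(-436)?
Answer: -17719378354719/436 ≈ -4.0641e+10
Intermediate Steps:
W(s) = 441/436 (W(s) = -441*(-1/436) = 441/436)
F(R) = R + 2*R² (F(R) = (R² + R²) + R = 2*R² + R = R + 2*R²)
(101666 + F(J(-23, 25)))*(W(417) - 399690) = (101666 - 3*(1 + 2*(-3)))*(441/436 - 399690) = (101666 - 3*(1 - 6))*(-174264399/436) = (101666 - 3*(-5))*(-174264399/436) = (101666 + 15)*(-174264399/436) = 101681*(-174264399/436) = -17719378354719/436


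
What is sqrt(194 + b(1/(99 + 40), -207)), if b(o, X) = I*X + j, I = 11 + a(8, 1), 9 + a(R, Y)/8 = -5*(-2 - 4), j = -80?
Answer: I*sqrt(36939) ≈ 192.2*I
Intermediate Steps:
a(R, Y) = 168 (a(R, Y) = -72 + 8*(-5*(-2 - 4)) = -72 + 8*(-5*(-6)) = -72 + 8*30 = -72 + 240 = 168)
I = 179 (I = 11 + 168 = 179)
b(o, X) = -80 + 179*X (b(o, X) = 179*X - 80 = -80 + 179*X)
sqrt(194 + b(1/(99 + 40), -207)) = sqrt(194 + (-80 + 179*(-207))) = sqrt(194 + (-80 - 37053)) = sqrt(194 - 37133) = sqrt(-36939) = I*sqrt(36939)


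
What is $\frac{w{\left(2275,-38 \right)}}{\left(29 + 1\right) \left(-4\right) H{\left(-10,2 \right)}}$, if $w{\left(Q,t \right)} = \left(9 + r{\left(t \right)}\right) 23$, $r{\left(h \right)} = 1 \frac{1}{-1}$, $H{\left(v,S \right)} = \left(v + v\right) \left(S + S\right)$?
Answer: $\frac{23}{1200} \approx 0.019167$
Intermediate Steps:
$H{\left(v,S \right)} = 4 S v$ ($H{\left(v,S \right)} = 2 v 2 S = 4 S v$)
$r{\left(h \right)} = -1$ ($r{\left(h \right)} = 1 \left(-1\right) = -1$)
$w{\left(Q,t \right)} = 184$ ($w{\left(Q,t \right)} = \left(9 - 1\right) 23 = 8 \cdot 23 = 184$)
$\frac{w{\left(2275,-38 \right)}}{\left(29 + 1\right) \left(-4\right) H{\left(-10,2 \right)}} = \frac{184}{\left(29 + 1\right) \left(-4\right) 4 \cdot 2 \left(-10\right)} = \frac{184}{30 \left(-4\right) \left(-80\right)} = \frac{184}{\left(-120\right) \left(-80\right)} = \frac{184}{9600} = 184 \cdot \frac{1}{9600} = \frac{23}{1200}$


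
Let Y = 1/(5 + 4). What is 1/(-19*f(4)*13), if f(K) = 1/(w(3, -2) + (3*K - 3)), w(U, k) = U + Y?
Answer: -109/2223 ≈ -0.049033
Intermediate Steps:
Y = ⅑ (Y = 1/9 = ⅑ ≈ 0.11111)
w(U, k) = ⅑ + U (w(U, k) = U + ⅑ = ⅑ + U)
f(K) = 1/(⅑ + 3*K) (f(K) = 1/((⅑ + 3) + (3*K - 3)) = 1/(28/9 + (-3 + 3*K)) = 1/(⅑ + 3*K))
1/(-19*f(4)*13) = 1/(-171/(1 + 27*4)*13) = 1/(-171/(1 + 108)*13) = 1/(-171/109*13) = 1/(-2223/109) = -109/2223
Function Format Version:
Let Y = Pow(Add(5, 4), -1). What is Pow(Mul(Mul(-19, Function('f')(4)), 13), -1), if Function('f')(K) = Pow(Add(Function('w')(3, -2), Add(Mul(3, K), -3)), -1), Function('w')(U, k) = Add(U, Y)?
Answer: Rational(-109, 2223) ≈ -0.049033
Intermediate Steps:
Y = Rational(1, 9) (Y = Pow(9, -1) = Rational(1, 9) ≈ 0.11111)
Function('w')(U, k) = Add(Rational(1, 9), U) (Function('w')(U, k) = Add(U, Rational(1, 9)) = Add(Rational(1, 9), U))
Function('f')(K) = Pow(Add(Rational(1, 9), Mul(3, K)), -1) (Function('f')(K) = Pow(Add(Add(Rational(1, 9), 3), Add(Mul(3, K), -3)), -1) = Pow(Add(Rational(28, 9), Add(-3, Mul(3, K))), -1) = Pow(Add(Rational(1, 9), Mul(3, K)), -1))
Pow(Mul(Mul(-19, Function('f')(4)), 13), -1) = Pow(Mul(Mul(-19, Mul(9, Pow(Add(1, Mul(27, 4)), -1))), 13), -1) = Pow(Mul(Mul(-19, Mul(9, Pow(Add(1, 108), -1))), 13), -1) = Pow(Mul(Mul(-19, Mul(9, Pow(109, -1))), 13), -1) = Pow(Mul(Mul(-19, Mul(9, Rational(1, 109))), 13), -1) = Pow(Mul(Mul(-19, Rational(9, 109)), 13), -1) = Pow(Mul(Rational(-171, 109), 13), -1) = Pow(Rational(-2223, 109), -1) = Rational(-109, 2223)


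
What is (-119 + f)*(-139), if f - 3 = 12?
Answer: 14456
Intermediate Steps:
f = 15 (f = 3 + 12 = 15)
(-119 + f)*(-139) = (-119 + 15)*(-139) = -104*(-139) = 14456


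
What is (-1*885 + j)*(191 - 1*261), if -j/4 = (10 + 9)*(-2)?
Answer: 51310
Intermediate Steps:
j = 152 (j = -4*(10 + 9)*(-2) = -76*(-2) = -4*(-38) = 152)
(-1*885 + j)*(191 - 1*261) = (-1*885 + 152)*(191 - 1*261) = (-885 + 152)*(191 - 261) = -733*(-70) = 51310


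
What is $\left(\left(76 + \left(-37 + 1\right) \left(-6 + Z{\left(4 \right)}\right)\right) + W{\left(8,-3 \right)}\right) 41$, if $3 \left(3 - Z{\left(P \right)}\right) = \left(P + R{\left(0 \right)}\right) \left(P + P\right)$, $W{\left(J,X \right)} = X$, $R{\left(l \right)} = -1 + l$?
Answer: $19229$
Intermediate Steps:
$Z{\left(P \right)} = 3 - \frac{2 P \left(-1 + P\right)}{3}$ ($Z{\left(P \right)} = 3 - \frac{\left(P + \left(-1 + 0\right)\right) \left(P + P\right)}{3} = 3 - \frac{\left(P - 1\right) 2 P}{3} = 3 - \frac{\left(-1 + P\right) 2 P}{3} = 3 - \frac{2 P \left(-1 + P\right)}{3}$)
$\left(\left(76 + \left(-37 + 1\right) \left(-6 + Z{\left(4 \right)}\right)\right) + W{\left(8,-3 \right)}\right) 41 = \left(\left(76 + \left(-37 + 1\right) \left(-6 + \left(3 - \frac{2 \cdot 4^{2}}{3} + \frac{2}{3} \cdot 4\right)\right)\right) - 3\right) 41 = \left(\left(76 - 36 \left(-6 + \left(3 - \frac{32}{3} + \frac{8}{3}\right)\right)\right) - 3\right) 41 = \left(\left(76 - 36 \left(-6 - 5\right)\right) - 3\right) 41 = \left(\left(76 - -396\right) - 3\right) 41 = \left(\left(76 + 396\right) - 3\right) 41 = \left(472 - 3\right) 41 = 469 \cdot 41 = 19229$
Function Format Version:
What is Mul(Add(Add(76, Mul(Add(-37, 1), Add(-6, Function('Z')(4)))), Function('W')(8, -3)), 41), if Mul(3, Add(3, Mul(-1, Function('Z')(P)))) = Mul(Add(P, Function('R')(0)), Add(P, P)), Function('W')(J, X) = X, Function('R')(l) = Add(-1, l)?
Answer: 19229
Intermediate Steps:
Function('Z')(P) = Add(3, Mul(Rational(-2, 3), P, Add(-1, P))) (Function('Z')(P) = Add(3, Mul(Rational(-1, 3), Mul(Add(P, Add(-1, 0)), Add(P, P)))) = Add(3, Mul(Rational(-1, 3), Mul(Add(P, -1), Mul(2, P)))) = Add(3, Mul(Rational(-1, 3), Mul(Add(-1, P), Mul(2, P)))) = Add(3, Mul(Rational(-1, 3), Mul(2, P, Add(-1, P)))) = Add(3, Mul(Rational(-2, 3), P, Add(-1, P))))
Mul(Add(Add(76, Mul(Add(-37, 1), Add(-6, Function('Z')(4)))), Function('W')(8, -3)), 41) = Mul(Add(Add(76, Mul(Add(-37, 1), Add(-6, Add(3, Mul(Rational(-2, 3), Pow(4, 2)), Mul(Rational(2, 3), 4))))), -3), 41) = Mul(Add(Add(76, Mul(-36, Add(-6, Add(3, Mul(Rational(-2, 3), 16), Rational(8, 3))))), -3), 41) = Mul(Add(Add(76, Mul(-36, Add(-6, Add(3, Rational(-32, 3), Rational(8, 3))))), -3), 41) = Mul(Add(Add(76, Mul(-36, Add(-6, -5))), -3), 41) = Mul(Add(Add(76, Mul(-36, -11)), -3), 41) = Mul(Add(Add(76, 396), -3), 41) = Mul(Add(472, -3), 41) = Mul(469, 41) = 19229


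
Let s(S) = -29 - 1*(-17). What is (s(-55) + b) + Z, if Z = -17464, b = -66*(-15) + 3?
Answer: -16483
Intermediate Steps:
s(S) = -12 (s(S) = -29 + 17 = -12)
b = 993 (b = 990 + 3 = 993)
(s(-55) + b) + Z = (-12 + 993) - 17464 = 981 - 17464 = -16483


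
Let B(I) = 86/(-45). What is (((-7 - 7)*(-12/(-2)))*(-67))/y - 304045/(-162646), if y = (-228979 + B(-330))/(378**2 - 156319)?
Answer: 556543760822945/1675927317086 ≈ 332.08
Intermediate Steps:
B(I) = -86/45 (B(I) = 86*(-1/45) = -86/45)
y = 10304141/604575 (y = (-228979 - 86/45)/(378**2 - 156319) = -10304141/(45*(142884 - 156319)) = -10304141/45/(-13435) = -10304141/45*(-1/13435) = 10304141/604575 ≈ 17.044)
(((-7 - 7)*(-12/(-2)))*(-67))/y - 304045/(-162646) = (((-7 - 7)*(-12/(-2)))*(-67))/(10304141/604575) - 304045/(-162646) = (-(-168)*(-1)/2*(-67))*(604575/10304141) - 304045*(-1/162646) = (-14*6*(-67))*(604575/10304141) + 304045/162646 = -84*(-67)*(604575/10304141) + 304045/162646 = 5628*(604575/10304141) + 304045/162646 = 3402548100/10304141 + 304045/162646 = 556543760822945/1675927317086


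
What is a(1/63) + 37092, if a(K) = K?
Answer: 2336797/63 ≈ 37092.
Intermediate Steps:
a(1/63) + 37092 = 1/63 + 37092 = 2336797/63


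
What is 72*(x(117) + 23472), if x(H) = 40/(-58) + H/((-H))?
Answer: 49006008/29 ≈ 1.6899e+6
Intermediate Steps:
x(H) = -49/29 (x(H) = 40*(-1/58) + H*(-1/H) = -20/29 - 1 = -49/29)
72*(x(117) + 23472) = 72*(-49/29 + 23472) = 72*(680639/29) = 49006008/29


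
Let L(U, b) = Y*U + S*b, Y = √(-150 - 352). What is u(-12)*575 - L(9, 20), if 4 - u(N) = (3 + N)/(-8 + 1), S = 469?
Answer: -54735/7 - 9*I*√502 ≈ -7819.3 - 201.65*I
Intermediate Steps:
Y = I*√502 (Y = √(-502) = I*√502 ≈ 22.405*I)
L(U, b) = 469*b + I*U*√502 (L(U, b) = (I*√502)*U + 469*b = I*U*√502 + 469*b = 469*b + I*U*√502)
u(N) = 31/7 + N/7 (u(N) = 4 - (3 + N)/(-8 + 1) = 4 - (3 + N)/(-7) = 4 - (3 + N)*(-1)/7 = 4 - (-3/7 - N/7) = 4 + (3/7 + N/7) = 31/7 + N/7)
u(-12)*575 - L(9, 20) = (31/7 + (⅐)*(-12))*575 - (469*20 + I*9*√502) = (31/7 - 12/7)*575 - (9380 + 9*I*√502) = (19/7)*575 + (-9380 - 9*I*√502) = 10925/7 + (-9380 - 9*I*√502) = -54735/7 - 9*I*√502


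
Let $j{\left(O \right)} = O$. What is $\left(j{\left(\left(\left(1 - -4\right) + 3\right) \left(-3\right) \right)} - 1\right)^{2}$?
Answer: $625$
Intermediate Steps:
$\left(j{\left(\left(\left(1 - -4\right) + 3\right) \left(-3\right) \right)} - 1\right)^{2} = \left(\left(\left(1 - -4\right) + 3\right) \left(-3\right) - 1\right)^{2} = \left(\left(\left(1 + 4\right) + 3\right) \left(-3\right) - 1\right)^{2} = \left(\left(5 + 3\right) \left(-3\right) - 1\right)^{2} = \left(8 \left(-3\right) - 1\right)^{2} = \left(-24 - 1\right)^{2} = \left(-25\right)^{2} = 625$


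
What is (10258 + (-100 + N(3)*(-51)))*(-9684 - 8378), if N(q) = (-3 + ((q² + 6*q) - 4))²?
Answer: 184991004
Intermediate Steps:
N(q) = (-7 + q² + 6*q)² (N(q) = (-3 + (-4 + q² + 6*q))² = (-7 + q² + 6*q)²)
(10258 + (-100 + N(3)*(-51)))*(-9684 - 8378) = (10258 + (-100 + (-7 + 3² + 6*3)²*(-51)))*(-9684 - 8378) = (10258 + (-100 + (-7 + 9 + 18)²*(-51)))*(-18062) = (10258 + (-100 + 20²*(-51)))*(-18062) = (10258 + (-100 + 400*(-51)))*(-18062) = (10258 + (-100 - 20400))*(-18062) = (10258 - 20500)*(-18062) = -10242*(-18062) = 184991004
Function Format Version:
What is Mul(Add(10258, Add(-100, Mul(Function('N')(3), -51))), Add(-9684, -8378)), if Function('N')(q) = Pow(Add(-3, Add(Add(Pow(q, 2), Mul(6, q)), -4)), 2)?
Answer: 184991004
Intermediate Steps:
Function('N')(q) = Pow(Add(-7, Pow(q, 2), Mul(6, q)), 2) (Function('N')(q) = Pow(Add(-3, Add(-4, Pow(q, 2), Mul(6, q))), 2) = Pow(Add(-7, Pow(q, 2), Mul(6, q)), 2))
Mul(Add(10258, Add(-100, Mul(Function('N')(3), -51))), Add(-9684, -8378)) = Mul(Add(10258, Add(-100, Mul(Pow(Add(-7, Pow(3, 2), Mul(6, 3)), 2), -51))), Add(-9684, -8378)) = Mul(Add(10258, Add(-100, Mul(Pow(Add(-7, 9, 18), 2), -51))), -18062) = Mul(Add(10258, Add(-100, Mul(Pow(20, 2), -51))), -18062) = Mul(Add(10258, Add(-100, Mul(400, -51))), -18062) = Mul(Add(10258, Add(-100, -20400)), -18062) = Mul(Add(10258, -20500), -18062) = Mul(-10242, -18062) = 184991004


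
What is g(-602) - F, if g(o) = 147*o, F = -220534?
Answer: 132040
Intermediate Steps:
g(-602) - F = 147*(-602) - 1*(-220534) = -88494 + 220534 = 132040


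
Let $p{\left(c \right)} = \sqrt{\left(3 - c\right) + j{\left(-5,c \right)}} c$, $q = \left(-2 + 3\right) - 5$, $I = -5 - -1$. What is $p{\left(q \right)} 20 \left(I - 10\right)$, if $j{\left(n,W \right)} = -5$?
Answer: $1120 \sqrt{2} \approx 1583.9$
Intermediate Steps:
$I = -4$ ($I = -5 + 1 = -4$)
$q = -4$ ($q = 1 - 5 = -4$)
$p{\left(c \right)} = c \sqrt{-2 - c}$ ($p{\left(c \right)} = \sqrt{\left(3 - c\right) - 5} c = \sqrt{-2 - c} c = c \sqrt{-2 - c}$)
$p{\left(q \right)} 20 \left(I - 10\right) = - 4 \sqrt{-2 - -4} \cdot 20 \left(-4 - 10\right) = - 4 \sqrt{-2 + 4} \cdot 20 \left(-14\right) = - 4 \sqrt{2} \cdot 20 \left(-14\right) = - 80 \sqrt{2} \left(-14\right) = 1120 \sqrt{2}$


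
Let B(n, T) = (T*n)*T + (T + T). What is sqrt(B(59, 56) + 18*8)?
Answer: 8*sqrt(2895) ≈ 430.44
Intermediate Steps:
B(n, T) = 2*T + n*T**2 (B(n, T) = n*T**2 + 2*T = 2*T + n*T**2)
sqrt(B(59, 56) + 18*8) = sqrt(56*(2 + 56*59) + 18*8) = sqrt(56*(2 + 3304) + 144) = sqrt(56*3306 + 144) = sqrt(185136 + 144) = sqrt(185280) = 8*sqrt(2895)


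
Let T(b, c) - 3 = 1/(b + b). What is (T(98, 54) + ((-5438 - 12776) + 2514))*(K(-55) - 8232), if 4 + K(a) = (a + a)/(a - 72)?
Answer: 1608855266841/12446 ≈ 1.2927e+8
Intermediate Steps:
T(b, c) = 3 + 1/(2*b) (T(b, c) = 3 + 1/(b + b) = 3 + 1/(2*b))
K(a) = -4 + 2*a/(-72 + a) (K(a) = -4 + (a + a)/(a - 72) = -4 + (2*a)/(-72 + a) = -4 + 2*a/(-72 + a))
(T(98, 54) + ((-5438 - 12776) + 2514))*(K(-55) - 8232) = ((3 + (½)/98) + ((-5438 - 12776) + 2514))*(2*(144 - 1*(-55))/(-72 - 55) - 8232) = ((3 + (½)*(1/98)) + (-18214 + 2514))*(2*(144 + 55)/(-127) - 8232) = ((3 + 1/196) - 15700)*(2*(-1/127)*199 - 8232) = (589/196 - 15700)*(-398/127 - 8232) = -3076611/196*(-1045862/127) = 1608855266841/12446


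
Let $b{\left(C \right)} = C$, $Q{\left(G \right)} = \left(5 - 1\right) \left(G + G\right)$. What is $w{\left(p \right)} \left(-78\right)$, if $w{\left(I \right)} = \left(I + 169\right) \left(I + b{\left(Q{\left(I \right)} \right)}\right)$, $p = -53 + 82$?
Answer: $-4030884$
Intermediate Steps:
$Q{\left(G \right)} = 8 G$ ($Q{\left(G \right)} = 4 \cdot 2 G = 8 G$)
$p = 29$
$w{\left(I \right)} = 9 I \left(169 + I\right)$ ($w{\left(I \right)} = \left(I + 169\right) \left(I + 8 I\right) = \left(169 + I\right) 9 I = 9 I \left(169 + I\right)$)
$w{\left(p \right)} \left(-78\right) = 9 \cdot 29 \left(169 + 29\right) \left(-78\right) = 9 \cdot 29 \cdot 198 \left(-78\right) = 51678 \left(-78\right) = -4030884$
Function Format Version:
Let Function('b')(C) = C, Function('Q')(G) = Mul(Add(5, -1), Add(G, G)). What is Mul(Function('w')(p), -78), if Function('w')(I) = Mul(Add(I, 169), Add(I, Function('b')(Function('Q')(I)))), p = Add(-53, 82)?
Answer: -4030884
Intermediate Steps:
Function('Q')(G) = Mul(8, G) (Function('Q')(G) = Mul(4, Mul(2, G)) = Mul(8, G))
p = 29
Function('w')(I) = Mul(9, I, Add(169, I)) (Function('w')(I) = Mul(Add(I, 169), Add(I, Mul(8, I))) = Mul(Add(169, I), Mul(9, I)) = Mul(9, I, Add(169, I)))
Mul(Function('w')(p), -78) = Mul(Mul(9, 29, Add(169, 29)), -78) = Mul(Mul(9, 29, 198), -78) = Mul(51678, -78) = -4030884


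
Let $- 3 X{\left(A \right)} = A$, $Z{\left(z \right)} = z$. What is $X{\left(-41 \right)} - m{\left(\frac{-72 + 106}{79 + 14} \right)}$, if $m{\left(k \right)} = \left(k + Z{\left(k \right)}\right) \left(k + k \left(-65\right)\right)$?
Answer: $\frac{266171}{8649} \approx 30.775$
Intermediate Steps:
$X{\left(A \right)} = - \frac{A}{3}$
$m{\left(k \right)} = - 128 k^{2}$ ($m{\left(k \right)} = \left(k + k\right) \left(k + k \left(-65\right)\right) = 2 k \left(k - 65 k\right) = 2 k \left(- 64 k\right) = - 128 k^{2}$)
$X{\left(-41 \right)} - m{\left(\frac{-72 + 106}{79 + 14} \right)} = \left(- \frac{1}{3}\right) \left(-41\right) - - 128 \left(\frac{-72 + 106}{79 + 14}\right)^{2} = \frac{41}{3} - - 128 \left(\frac{34}{93}\right)^{2} = \frac{41}{3} - \left(-128\right) \frac{1156}{8649} = \frac{41}{3} - - \frac{147968}{8649} = \frac{41}{3} + \frac{147968}{8649} = \frac{266171}{8649}$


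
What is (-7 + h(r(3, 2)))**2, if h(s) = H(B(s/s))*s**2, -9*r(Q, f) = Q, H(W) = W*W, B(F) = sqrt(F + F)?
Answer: 3721/81 ≈ 45.938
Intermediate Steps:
B(F) = sqrt(2)*sqrt(F) (B(F) = sqrt(2*F) = sqrt(2)*sqrt(F))
H(W) = W**2
r(Q, f) = -Q/9
h(s) = 2*s**2 (h(s) = (sqrt(2)*sqrt(s/s))**2*s**2 = (sqrt(2)*sqrt(1))**2*s**2 = (sqrt(2)*1)**2*s**2 = (sqrt(2))**2*s**2 = 2*s**2)
(-7 + h(r(3, 2)))**2 = (-7 + 2*(-1/9*3)**2)**2 = (-7 + 2*(-1/3)**2)**2 = (-7 + 2*(1/9))**2 = (-7 + 2/9)**2 = (-61/9)**2 = 3721/81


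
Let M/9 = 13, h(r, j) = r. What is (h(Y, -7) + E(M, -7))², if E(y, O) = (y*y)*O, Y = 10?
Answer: 9180130969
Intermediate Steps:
M = 117 (M = 9*13 = 117)
E(y, O) = O*y² (E(y, O) = y²*O = O*y²)
(h(Y, -7) + E(M, -7))² = (10 - 7*117²)² = (10 - 7*13689)² = (10 - 95823)² = (-95813)² = 9180130969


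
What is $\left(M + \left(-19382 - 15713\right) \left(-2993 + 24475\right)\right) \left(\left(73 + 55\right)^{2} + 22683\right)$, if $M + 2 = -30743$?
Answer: $-29454233947845$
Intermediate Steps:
$M = -30745$ ($M = -2 - 30743 = -30745$)
$\left(M + \left(-19382 - 15713\right) \left(-2993 + 24475\right)\right) \left(\left(73 + 55\right)^{2} + 22683\right) = \left(-30745 + \left(-19382 - 15713\right) \left(-2993 + 24475\right)\right) \left(\left(73 + 55\right)^{2} + 22683\right) = \left(-30745 - 753910790\right) \left(128^{2} + 22683\right) = \left(-30745 - 753910790\right) \left(16384 + 22683\right) = \left(-753941535\right) 39067 = -29454233947845$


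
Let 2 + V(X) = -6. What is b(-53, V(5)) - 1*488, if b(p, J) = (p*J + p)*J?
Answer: -3456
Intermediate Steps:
V(X) = -8 (V(X) = -2 - 6 = -8)
b(p, J) = J*(p + J*p) (b(p, J) = (J*p + p)*J = (p + J*p)*J = J*(p + J*p))
b(-53, V(5)) - 1*488 = -8*(-53)*(1 - 8) - 1*488 = -8*(-53)*(-7) - 488 = -2968 - 488 = -3456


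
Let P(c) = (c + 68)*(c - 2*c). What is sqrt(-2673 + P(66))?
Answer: I*sqrt(11517) ≈ 107.32*I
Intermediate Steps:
P(c) = -c*(68 + c) (P(c) = (68 + c)*(-c) = -c*(68 + c))
sqrt(-2673 + P(66)) = sqrt(-2673 - 1*66*(68 + 66)) = sqrt(-2673 - 1*66*134) = sqrt(-2673 - 8844) = sqrt(-11517) = I*sqrt(11517)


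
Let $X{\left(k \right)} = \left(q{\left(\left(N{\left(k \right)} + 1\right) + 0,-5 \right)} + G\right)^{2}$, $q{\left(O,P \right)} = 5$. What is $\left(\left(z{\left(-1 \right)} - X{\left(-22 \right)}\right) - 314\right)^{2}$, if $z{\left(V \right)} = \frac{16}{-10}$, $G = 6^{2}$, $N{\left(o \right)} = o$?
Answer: $\frac{99660289}{25} \approx 3.9864 \cdot 10^{6}$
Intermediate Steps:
$G = 36$
$z{\left(V \right)} = - \frac{8}{5}$ ($z{\left(V \right)} = 16 \left(- \frac{1}{10}\right) = - \frac{8}{5}$)
$X{\left(k \right)} = 1681$ ($X{\left(k \right)} = \left(5 + 36\right)^{2} = 41^{2} = 1681$)
$\left(\left(z{\left(-1 \right)} - X{\left(-22 \right)}\right) - 314\right)^{2} = \left(\left(- \frac{8}{5} - 1681\right) - 314\right)^{2} = \left(- \frac{8413}{5} - 314\right)^{2} = \left(- \frac{9983}{5}\right)^{2} = \frac{99660289}{25}$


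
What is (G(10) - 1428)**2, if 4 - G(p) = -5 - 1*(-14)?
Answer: 2053489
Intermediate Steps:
G(p) = -5 (G(p) = 4 - (-5 - 1*(-14)) = 4 - (-5 + 14) = 4 - 1*9 = 4 - 9 = -5)
(G(10) - 1428)**2 = (-5 - 1428)**2 = (-1433)**2 = 2053489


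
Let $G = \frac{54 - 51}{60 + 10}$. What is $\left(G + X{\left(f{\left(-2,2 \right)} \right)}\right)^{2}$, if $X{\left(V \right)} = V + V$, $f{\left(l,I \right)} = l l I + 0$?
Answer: $\frac{1261129}{4900} \approx 257.37$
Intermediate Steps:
$f{\left(l,I \right)} = I l^{2}$ ($f{\left(l,I \right)} = l^{2} I + 0 = I l^{2} + 0 = I l^{2}$)
$G = \frac{3}{70} \approx 0.042857$
$X{\left(V \right)} = 2 V$
$\left(G + X{\left(f{\left(-2,2 \right)} \right)}\right)^{2} = \left(\frac{3}{70} + 2 \cdot 2 \left(-2\right)^{2}\right)^{2} = \left(\frac{3}{70} + 2 \cdot 2 \cdot 4\right)^{2} = \left(\frac{3}{70} + 2 \cdot 8\right)^{2} = \left(\frac{3}{70} + 16\right)^{2} = \left(\frac{1123}{70}\right)^{2} = \frac{1261129}{4900}$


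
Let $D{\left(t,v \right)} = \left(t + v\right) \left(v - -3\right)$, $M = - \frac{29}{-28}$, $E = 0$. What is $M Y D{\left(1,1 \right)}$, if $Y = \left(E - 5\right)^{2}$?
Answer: $\frac{1450}{7} \approx 207.14$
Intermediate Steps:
$Y = 25$ ($Y = \left(0 - 5\right)^{2} = \left(-5\right)^{2} = 25$)
$M = \frac{29}{28}$ ($M = \left(-29\right) \left(- \frac{1}{28}\right) = \frac{29}{28} \approx 1.0357$)
$D{\left(t,v \right)} = \left(3 + v\right) \left(t + v\right)$ ($D{\left(t,v \right)} = \left(t + v\right) \left(v + 3\right) = \left(t + v\right) \left(3 + v\right) = \left(3 + v\right) \left(t + v\right)$)
$M Y D{\left(1,1 \right)} = \frac{29}{28} \cdot 25 \left(1^{2} + 3 \cdot 1 + 3 \cdot 1 + 1 \cdot 1\right) = \frac{725 \left(1 + 3 + 3 + 1\right)}{28} = \frac{725}{28} \cdot 8 = \frac{1450}{7}$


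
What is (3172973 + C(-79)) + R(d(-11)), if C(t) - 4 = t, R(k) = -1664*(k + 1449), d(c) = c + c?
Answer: 798370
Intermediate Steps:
d(c) = 2*c
R(k) = -2411136 - 1664*k (R(k) = -1664*(1449 + k) = -2411136 - 1664*k)
C(t) = 4 + t
(3172973 + C(-79)) + R(d(-11)) = (3172973 + (4 - 79)) + (-2411136 - 3328*(-11)) = (3172973 - 75) + (-2411136 - 1664*(-22)) = 3172898 + (-2411136 + 36608) = 3172898 - 2374528 = 798370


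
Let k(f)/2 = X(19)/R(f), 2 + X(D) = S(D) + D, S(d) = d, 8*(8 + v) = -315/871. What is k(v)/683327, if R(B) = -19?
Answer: -72/12983213 ≈ -5.5456e-6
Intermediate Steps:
v = -56059/6968 (v = -8 + (-315/871)/8 = -8 + (-315*1/871)/8 = -8 + (⅛)*(-315/871) = -8 - 315/6968 = -56059/6968 ≈ -8.0452)
X(D) = -2 + 2*D (X(D) = -2 + (D + D) = -2 + 2*D)
k(f) = -72/19 (k(f) = 2*((-2 + 2*19)/(-19)) = 2*((-2 + 38)*(-1/19)) = 2*(36*(-1/19)) = 2*(-36/19) = -72/19)
k(v)/683327 = -72/19/683327 = -72/19*1/683327 = -72/12983213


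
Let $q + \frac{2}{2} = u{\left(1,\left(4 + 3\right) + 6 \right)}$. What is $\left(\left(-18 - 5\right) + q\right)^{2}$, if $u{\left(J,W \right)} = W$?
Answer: $121$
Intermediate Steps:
$q = 12$ ($q = -1 + \left(\left(4 + 3\right) + 6\right) = -1 + \left(7 + 6\right) = -1 + 13 = 12$)
$\left(\left(-18 - 5\right) + q\right)^{2} = \left(\left(-18 - 5\right) + 12\right)^{2} = \left(-23 + 12\right)^{2} = \left(-11\right)^{2} = 121$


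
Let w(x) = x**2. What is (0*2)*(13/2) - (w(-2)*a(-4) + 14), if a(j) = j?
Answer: 2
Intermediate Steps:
(0*2)*(13/2) - (w(-2)*a(-4) + 14) = (0*2)*(13/2) - ((-2)**2*(-4) + 14) = 0*(13*(1/2)) - (4*(-4) + 14) = 0*(13/2) - (-16 + 14) = 0 - 1*(-2) = 0 + 2 = 2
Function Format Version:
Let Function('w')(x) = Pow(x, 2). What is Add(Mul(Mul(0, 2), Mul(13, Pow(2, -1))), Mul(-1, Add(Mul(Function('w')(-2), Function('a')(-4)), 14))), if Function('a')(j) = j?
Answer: 2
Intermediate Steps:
Add(Mul(Mul(0, 2), Mul(13, Pow(2, -1))), Mul(-1, Add(Mul(Function('w')(-2), Function('a')(-4)), 14))) = Add(Mul(Mul(0, 2), Mul(13, Pow(2, -1))), Mul(-1, Add(Mul(Pow(-2, 2), -4), 14))) = Add(Mul(0, Mul(13, Rational(1, 2))), Mul(-1, Add(Mul(4, -4), 14))) = Add(Mul(0, Rational(13, 2)), Mul(-1, Add(-16, 14))) = Add(0, Mul(-1, -2)) = Add(0, 2) = 2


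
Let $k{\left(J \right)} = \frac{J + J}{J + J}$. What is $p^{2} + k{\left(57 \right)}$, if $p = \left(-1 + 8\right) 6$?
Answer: $1765$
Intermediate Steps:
$k{\left(J \right)} = 1$ ($k{\left(J \right)} = \frac{2 J}{2 J} = 2 J \frac{1}{2 J} = 1$)
$p = 42$ ($p = 7 \cdot 6 = 42$)
$p^{2} + k{\left(57 \right)} = 42^{2} + 1 = 1764 + 1 = 1765$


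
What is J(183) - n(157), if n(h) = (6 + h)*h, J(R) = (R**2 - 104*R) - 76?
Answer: -11210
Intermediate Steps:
J(R) = -76 + R**2 - 104*R
n(h) = h*(6 + h)
J(183) - n(157) = (-76 + 183**2 - 104*183) - 157*(6 + 157) = (-76 + 33489 - 19032) - 157*163 = 14381 - 1*25591 = 14381 - 25591 = -11210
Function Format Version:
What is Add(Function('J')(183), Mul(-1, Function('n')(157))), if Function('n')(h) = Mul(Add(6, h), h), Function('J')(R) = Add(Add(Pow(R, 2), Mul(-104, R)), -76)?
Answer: -11210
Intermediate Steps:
Function('J')(R) = Add(-76, Pow(R, 2), Mul(-104, R))
Function('n')(h) = Mul(h, Add(6, h))
Add(Function('J')(183), Mul(-1, Function('n')(157))) = Add(Add(-76, Pow(183, 2), Mul(-104, 183)), Mul(-1, Mul(157, Add(6, 157)))) = Add(Add(-76, 33489, -19032), Mul(-1, Mul(157, 163))) = Add(14381, Mul(-1, 25591)) = Add(14381, -25591) = -11210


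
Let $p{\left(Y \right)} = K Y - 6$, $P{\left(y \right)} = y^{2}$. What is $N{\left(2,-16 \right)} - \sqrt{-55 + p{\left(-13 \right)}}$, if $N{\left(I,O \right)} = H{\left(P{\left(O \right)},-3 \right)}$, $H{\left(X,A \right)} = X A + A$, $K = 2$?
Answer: $-771 - i \sqrt{87} \approx -771.0 - 9.3274 i$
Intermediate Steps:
$H{\left(X,A \right)} = A + A X$ ($H{\left(X,A \right)} = A X + A = A + A X$)
$N{\left(I,O \right)} = -3 - 3 O^{2}$ ($N{\left(I,O \right)} = - 3 \left(1 + O^{2}\right) = -3 - 3 O^{2}$)
$p{\left(Y \right)} = -6 + 2 Y$ ($p{\left(Y \right)} = 2 Y - 6 = -6 + 2 Y$)
$N{\left(2,-16 \right)} - \sqrt{-55 + p{\left(-13 \right)}} = \left(-3 - 3 \left(-16\right)^{2}\right) - \sqrt{-55 + \left(-6 + 2 \left(-13\right)\right)} = \left(-3 - 768\right) - \sqrt{-55 - 32} = -771 - \sqrt{-87} = -771 - i \sqrt{87}$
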